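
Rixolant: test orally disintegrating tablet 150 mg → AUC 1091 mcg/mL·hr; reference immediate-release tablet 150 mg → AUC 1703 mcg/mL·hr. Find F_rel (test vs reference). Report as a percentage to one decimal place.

F_rel = 64.1%

F_rel = (AUC_test/D_test) / (AUC_ref/D_ref)
      = (1091/150) / (1703/150)
      = 7.27333 / 11.3533 = 0.6406 = 64.06%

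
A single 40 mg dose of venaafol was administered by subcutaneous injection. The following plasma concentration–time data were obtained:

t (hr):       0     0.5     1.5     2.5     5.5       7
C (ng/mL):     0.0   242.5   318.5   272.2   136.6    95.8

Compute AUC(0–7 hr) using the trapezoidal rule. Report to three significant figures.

AUC = 1420 ng/mL·hr

Trapezoidal AUC_0→7:
  [0→0.5]: (0.0+242.5)/2 × 0.5 = 60.625
  [0.5→1.5]: (242.5+318.5)/2 × 1 = 280.5
  [1.5→2.5]: (318.5+272.2)/2 × 1 = 295.35
  [2.5→5.5]: (272.2+136.6)/2 × 3 = 613.2
  [5.5→7]: (136.6+95.8)/2 × 1.5 = 174.3
  Sum = 1423.975 ng/mL·hr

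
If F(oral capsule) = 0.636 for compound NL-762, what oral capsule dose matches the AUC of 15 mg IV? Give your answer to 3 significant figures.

For equal systemic exposure: F × D_ev = D_iv
D_ev = D_iv / F = 15 / 0.636 = 23.5849 mg

D_oral = 23.6 mg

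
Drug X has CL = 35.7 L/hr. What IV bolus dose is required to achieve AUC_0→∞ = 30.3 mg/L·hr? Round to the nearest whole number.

Dose = 1082 mg

Dose_iv = CL × AUC_0→∞
     = 35.7 × 30.3 = 1081.71 mg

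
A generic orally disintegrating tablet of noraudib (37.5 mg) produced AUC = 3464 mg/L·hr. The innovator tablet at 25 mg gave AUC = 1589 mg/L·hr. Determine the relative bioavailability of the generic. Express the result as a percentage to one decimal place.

F_rel = (AUC_test/D_test) / (AUC_ref/D_ref)
      = (3464/37.5) / (1589/25)
      = 92.3733 / 63.56 = 1.4533 = 145.33%

F_rel = 145.3%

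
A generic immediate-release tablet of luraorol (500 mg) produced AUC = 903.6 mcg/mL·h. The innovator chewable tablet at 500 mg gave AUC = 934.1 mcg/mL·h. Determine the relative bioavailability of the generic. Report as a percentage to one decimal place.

F_rel = (AUC_test/D_test) / (AUC_ref/D_ref)
      = (903.6/500) / (934.1/500)
      = 1.8072 / 1.8682 = 0.9673 = 96.73%

F_rel = 96.7%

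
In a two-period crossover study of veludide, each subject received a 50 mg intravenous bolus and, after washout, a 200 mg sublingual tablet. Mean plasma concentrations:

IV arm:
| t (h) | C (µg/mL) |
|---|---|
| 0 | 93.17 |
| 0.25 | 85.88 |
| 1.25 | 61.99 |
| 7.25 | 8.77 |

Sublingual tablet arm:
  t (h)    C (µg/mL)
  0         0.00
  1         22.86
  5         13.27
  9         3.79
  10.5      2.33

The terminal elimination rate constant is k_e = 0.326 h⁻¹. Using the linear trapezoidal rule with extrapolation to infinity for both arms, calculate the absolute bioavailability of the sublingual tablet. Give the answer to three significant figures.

F = 0.0965

Trapezoidal AUC_0→7.25 (IV):
  [0→0.25]: (93.17+85.88)/2 × 0.25 = 22.38125
  [0.25→1.25]: (85.88+61.99)/2 × 1 = 73.935
  [1.25→7.25]: (61.99+8.77)/2 × 6 = 212.28
  Sum = 308.59625 µg/mL·h
IV tail: 8.77/0.326 = 26.902; AUC_iv,0→∞ = 308.59625 + 26.902 = 335.49825 µg/mL·h
Trapezoidal AUC_0→10.5 (sublingual tablet):
  [0→1]: (0.00+22.86)/2 × 1 = 11.43
  [1→5]: (22.86+13.27)/2 × 4 = 72.26
  [5→9]: (13.27+3.79)/2 × 4 = 34.12
  [9→10.5]: (3.79+2.33)/2 × 1.5 = 4.59
  Sum = 122.4 µg/mL·h
sublingual tablet tail: 2.33/0.326 = 7.147; AUC_ev,0→∞ = 122.4 + 7.147 = 129.547 µg/mL·h
F = (AUC_ev/D_ev)/(AUC_iv/D_iv) = (129.547/200)/(335.49825/50) = 0.647735/6.709965 = 0.0965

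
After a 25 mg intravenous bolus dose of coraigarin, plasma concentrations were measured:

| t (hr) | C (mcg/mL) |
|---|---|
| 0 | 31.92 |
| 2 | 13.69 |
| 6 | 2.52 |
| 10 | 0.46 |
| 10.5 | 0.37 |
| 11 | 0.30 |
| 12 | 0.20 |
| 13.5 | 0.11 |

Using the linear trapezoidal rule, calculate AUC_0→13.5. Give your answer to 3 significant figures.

Trapezoidal AUC_0→13.5:
  [0→2]: (31.92+13.69)/2 × 2 = 45.61
  [2→6]: (13.69+2.52)/2 × 4 = 32.42
  [6→10]: (2.52+0.46)/2 × 4 = 5.96
  [10→10.5]: (0.46+0.37)/2 × 0.5 = 0.2075
  [10.5→11]: (0.37+0.30)/2 × 0.5 = 0.1675
  [11→12]: (0.30+0.20)/2 × 1 = 0.25
  [12→13.5]: (0.20+0.11)/2 × 1.5 = 0.2325
  Sum = 84.8475 mcg/mL·hr

AUC = 84.8 mcg/mL·hr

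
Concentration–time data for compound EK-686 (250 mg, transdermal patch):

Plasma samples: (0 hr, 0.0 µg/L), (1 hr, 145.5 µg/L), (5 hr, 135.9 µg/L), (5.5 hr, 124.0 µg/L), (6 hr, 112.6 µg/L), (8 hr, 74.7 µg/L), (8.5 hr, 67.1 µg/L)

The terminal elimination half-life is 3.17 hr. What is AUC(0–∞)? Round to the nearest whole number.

AUC = 1289 µg/L·hr

Trapezoidal AUC_0→8.5:
  [0→1]: (0.0+145.5)/2 × 1 = 72.75
  [1→5]: (145.5+135.9)/2 × 4 = 562.8
  [5→5.5]: (135.9+124.0)/2 × 0.5 = 64.975
  [5.5→6]: (124.0+112.6)/2 × 0.5 = 59.15
  [6→8]: (112.6+74.7)/2 × 2 = 187.3
  [8→8.5]: (74.7+67.1)/2 × 0.5 = 35.45
  Sum = 982.425 µg/L·hr
k_e = ln2 / t½ = 0.693147 / 3.17 = 0.2187 hr^-1
Extrapolated tail: C_last / k_e = 67.1 / 0.2187 = 306.813
AUC_0→∞ = 982.425 + 306.813 = 1289.238 µg/L·hr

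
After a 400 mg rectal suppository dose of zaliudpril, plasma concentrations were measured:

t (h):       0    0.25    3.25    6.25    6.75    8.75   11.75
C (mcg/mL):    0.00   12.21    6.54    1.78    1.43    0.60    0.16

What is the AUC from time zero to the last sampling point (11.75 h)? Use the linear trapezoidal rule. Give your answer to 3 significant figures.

AUC = 46.1 mcg/mL·h

Trapezoidal AUC_0→11.75:
  [0→0.25]: (0.00+12.21)/2 × 0.25 = 1.52625
  [0.25→3.25]: (12.21+6.54)/2 × 3 = 28.125
  [3.25→6.25]: (6.54+1.78)/2 × 3 = 12.48
  [6.25→6.75]: (1.78+1.43)/2 × 0.5 = 0.8025
  [6.75→8.75]: (1.43+0.60)/2 × 2 = 2.03
  [8.75→11.75]: (0.60+0.16)/2 × 3 = 1.14
  Sum = 46.10375 mcg/mL·h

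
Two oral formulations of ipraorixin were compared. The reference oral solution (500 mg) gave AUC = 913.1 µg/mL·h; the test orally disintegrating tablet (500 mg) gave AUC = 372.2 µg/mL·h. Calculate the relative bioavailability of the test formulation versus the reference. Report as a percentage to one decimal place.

F_rel = (AUC_test/D_test) / (AUC_ref/D_ref)
      = (372.2/500) / (913.1/500)
      = 0.7444 / 1.8262 = 0.4076 = 40.76%

F_rel = 40.8%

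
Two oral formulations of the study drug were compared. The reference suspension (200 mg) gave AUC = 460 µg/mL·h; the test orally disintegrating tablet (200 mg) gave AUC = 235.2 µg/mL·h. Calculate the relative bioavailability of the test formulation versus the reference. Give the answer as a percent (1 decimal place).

F_rel = (AUC_test/D_test) / (AUC_ref/D_ref)
      = (235.2/200) / (460/200)
      = 1.176 / 2.3 = 0.5113 = 51.13%

F_rel = 51.1%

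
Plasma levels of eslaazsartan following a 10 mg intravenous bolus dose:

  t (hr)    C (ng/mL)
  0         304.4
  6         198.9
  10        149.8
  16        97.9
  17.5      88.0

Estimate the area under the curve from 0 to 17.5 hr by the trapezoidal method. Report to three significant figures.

AUC = 3090 ng/mL·hr

Trapezoidal AUC_0→17.5:
  [0→6]: (304.4+198.9)/2 × 6 = 1509.9
  [6→10]: (198.9+149.8)/2 × 4 = 697.4
  [10→16]: (149.8+97.9)/2 × 6 = 743.1
  [16→17.5]: (97.9+88.0)/2 × 1.5 = 139.425
  Sum = 3089.825 ng/mL·hr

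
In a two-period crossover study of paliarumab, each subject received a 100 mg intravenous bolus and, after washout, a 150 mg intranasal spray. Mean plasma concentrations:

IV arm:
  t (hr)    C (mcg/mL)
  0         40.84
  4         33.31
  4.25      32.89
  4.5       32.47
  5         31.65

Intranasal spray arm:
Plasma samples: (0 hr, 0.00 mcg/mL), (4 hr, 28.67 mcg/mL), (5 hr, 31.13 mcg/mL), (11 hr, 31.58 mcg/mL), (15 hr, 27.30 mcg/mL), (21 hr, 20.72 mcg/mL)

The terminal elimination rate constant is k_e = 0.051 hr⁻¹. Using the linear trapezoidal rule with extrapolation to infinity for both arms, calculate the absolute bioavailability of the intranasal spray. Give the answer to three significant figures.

F = 0.785

Trapezoidal AUC_0→5 (IV):
  [0→4]: (40.84+33.31)/2 × 4 = 148.3
  [4→4.25]: (33.31+32.89)/2 × 0.25 = 8.275
  [4.25→4.5]: (32.89+32.47)/2 × 0.25 = 8.17
  [4.5→5]: (32.47+31.65)/2 × 0.5 = 16.03
  Sum = 180.775 mcg/mL·hr
IV tail: 31.65/0.051 = 620.588; AUC_iv,0→∞ = 180.775 + 620.588 = 801.363 mcg/mL·hr
Trapezoidal AUC_0→21 (intranasal spray):
  [0→4]: (0.00+28.67)/2 × 4 = 57.34
  [4→5]: (28.67+31.13)/2 × 1 = 29.9
  [5→11]: (31.13+31.58)/2 × 6 = 188.13
  [11→15]: (31.58+27.30)/2 × 4 = 117.76
  [15→21]: (27.30+20.72)/2 × 6 = 144.06
  Sum = 537.19 mcg/mL·hr
intranasal spray tail: 20.72/0.051 = 406.275; AUC_ev,0→∞ = 537.19 + 406.275 = 943.465 mcg/mL·hr
F = (AUC_ev/D_ev)/(AUC_iv/D_iv) = (943.465/150)/(801.363/100) = 6.28977/8.01363 = 0.7849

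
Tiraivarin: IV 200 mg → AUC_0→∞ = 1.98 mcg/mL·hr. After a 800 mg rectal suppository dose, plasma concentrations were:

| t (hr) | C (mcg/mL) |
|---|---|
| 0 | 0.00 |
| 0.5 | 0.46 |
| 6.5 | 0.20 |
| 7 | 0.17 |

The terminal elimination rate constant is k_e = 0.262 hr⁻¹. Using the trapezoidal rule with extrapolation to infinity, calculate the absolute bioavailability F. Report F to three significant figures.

Trapezoidal AUC_0→7 (rectal suppository):
  [0→0.5]: (0.00+0.46)/2 × 0.5 = 0.115
  [0.5→6.5]: (0.46+0.20)/2 × 6 = 1.98
  [6.5→7]: (0.20+0.17)/2 × 0.5 = 0.0925
  Sum = 2.1875 mcg/mL·hr
Tail: C_last/k_e = 0.17/0.262 = 0.649
AUC_0→∞ (rectal suppository) = 2.1875 + 0.649 = 2.8365 mcg/mL·hr
F = (AUC_ev/D_ev)/(AUC_iv/D_iv) = (2.8365/800)/(1.98/200) = 0.003545625/0.0099 = 0.3581

F = 0.358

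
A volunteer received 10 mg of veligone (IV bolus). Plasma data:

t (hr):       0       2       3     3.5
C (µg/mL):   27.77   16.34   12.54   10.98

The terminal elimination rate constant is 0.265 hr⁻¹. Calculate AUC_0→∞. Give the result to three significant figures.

Trapezoidal AUC_0→3.5:
  [0→2]: (27.77+16.34)/2 × 2 = 44.11
  [2→3]: (16.34+12.54)/2 × 1 = 14.44
  [3→3.5]: (12.54+10.98)/2 × 0.5 = 5.88
  Sum = 64.43 µg/mL·hr
Extrapolated tail: C_last / k_e = 10.98 / 0.265 = 41.434
AUC_0→∞ = 64.43 + 41.434 = 105.864 µg/mL·hr

AUC = 106 µg/mL·hr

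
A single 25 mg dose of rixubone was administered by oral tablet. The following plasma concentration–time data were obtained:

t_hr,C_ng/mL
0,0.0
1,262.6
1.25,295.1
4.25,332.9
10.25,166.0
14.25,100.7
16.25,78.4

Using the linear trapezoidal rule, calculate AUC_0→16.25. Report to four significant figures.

Trapezoidal AUC_0→16.25:
  [0→1]: (0.0+262.6)/2 × 1 = 131.3
  [1→1.25]: (262.6+295.1)/2 × 0.25 = 69.7125
  [1.25→4.25]: (295.1+332.9)/2 × 3 = 942.0
  [4.25→10.25]: (332.9+166.0)/2 × 6 = 1496.7
  [10.25→14.25]: (166.0+100.7)/2 × 4 = 533.4
  [14.25→16.25]: (100.7+78.4)/2 × 2 = 179.1
  Sum = 3352.2125 ng/mL·hr

AUC = 3352 ng/mL·hr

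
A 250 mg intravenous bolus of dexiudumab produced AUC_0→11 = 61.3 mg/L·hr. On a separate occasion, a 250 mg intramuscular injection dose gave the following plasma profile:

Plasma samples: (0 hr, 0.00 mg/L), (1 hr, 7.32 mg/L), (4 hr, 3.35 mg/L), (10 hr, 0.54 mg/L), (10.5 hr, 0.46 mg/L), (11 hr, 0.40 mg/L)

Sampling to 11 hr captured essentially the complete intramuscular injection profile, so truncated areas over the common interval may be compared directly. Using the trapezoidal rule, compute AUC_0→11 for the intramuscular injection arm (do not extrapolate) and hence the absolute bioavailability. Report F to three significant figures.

F = 0.519

Trapezoidal AUC_0→11 (intramuscular injection):
  [0→1]: (0.00+7.32)/2 × 1 = 3.66
  [1→4]: (7.32+3.35)/2 × 3 = 16.005
  [4→10]: (3.35+0.54)/2 × 6 = 11.67
  [10→10.5]: (0.54+0.46)/2 × 0.5 = 0.25
  [10.5→11]: (0.46+0.40)/2 × 0.5 = 0.215
  Sum = 31.8 mg/L·hr
F = (AUC_ev/D_ev)/(AUC_iv/D_iv) = (31.8/250)/(61.3/250) = 0.1272/0.2452 = 0.5188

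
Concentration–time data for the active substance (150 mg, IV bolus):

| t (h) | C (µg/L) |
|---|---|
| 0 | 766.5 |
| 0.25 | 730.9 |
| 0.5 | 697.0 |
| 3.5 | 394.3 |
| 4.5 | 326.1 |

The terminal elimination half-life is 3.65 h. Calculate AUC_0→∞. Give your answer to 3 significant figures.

Trapezoidal AUC_0→4.5:
  [0→0.25]: (766.5+730.9)/2 × 0.25 = 187.175
  [0.25→0.5]: (730.9+697.0)/2 × 0.25 = 178.4875
  [0.5→3.5]: (697.0+394.3)/2 × 3 = 1636.95
  [3.5→4.5]: (394.3+326.1)/2 × 1 = 360.2
  Sum = 2362.8125 µg/L·h
k_e = ln2 / t½ = 0.693147 / 3.65 = 0.1899 h^-1
Extrapolated tail: C_last / k_e = 326.1 / 0.1899 = 1717.220
AUC_0→∞ = 2362.8125 + 1717.220 = 4080.0325 µg/L·h

AUC = 4080 µg/L·h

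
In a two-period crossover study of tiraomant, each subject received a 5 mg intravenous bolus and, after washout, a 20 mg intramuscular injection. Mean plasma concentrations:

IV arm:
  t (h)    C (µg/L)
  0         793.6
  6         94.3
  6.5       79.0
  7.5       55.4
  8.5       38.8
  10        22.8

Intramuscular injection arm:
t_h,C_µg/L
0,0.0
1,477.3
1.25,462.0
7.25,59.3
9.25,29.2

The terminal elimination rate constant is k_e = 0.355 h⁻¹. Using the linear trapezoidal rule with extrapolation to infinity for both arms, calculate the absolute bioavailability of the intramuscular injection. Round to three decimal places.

F = 0.178

Trapezoidal AUC_0→10 (IV):
  [0→6]: (793.6+94.3)/2 × 6 = 2663.7
  [6→6.5]: (94.3+79.0)/2 × 0.5 = 43.325
  [6.5→7.5]: (79.0+55.4)/2 × 1 = 67.2
  [7.5→8.5]: (55.4+38.8)/2 × 1 = 47.1
  [8.5→10]: (38.8+22.8)/2 × 1.5 = 46.2
  Sum = 2867.525 µg/L·h
IV tail: 22.8/0.355 = 64.225; AUC_iv,0→∞ = 2867.525 + 64.225 = 2931.75 µg/L·h
Trapezoidal AUC_0→9.25 (intramuscular injection):
  [0→1]: (0.0+477.3)/2 × 1 = 238.65
  [1→1.25]: (477.3+462.0)/2 × 0.25 = 117.4125
  [1.25→7.25]: (462.0+59.3)/2 × 6 = 1563.9
  [7.25→9.25]: (59.3+29.2)/2 × 2 = 88.5
  Sum = 2008.4625 µg/L·h
intramuscular injection tail: 29.2/0.355 = 82.254; AUC_ev,0→∞ = 2008.4625 + 82.254 = 2090.7165 µg/L·h
F = (AUC_ev/D_ev)/(AUC_iv/D_iv) = (2090.7165/20)/(2931.75/5) = 104.536/586.35 = 0.1783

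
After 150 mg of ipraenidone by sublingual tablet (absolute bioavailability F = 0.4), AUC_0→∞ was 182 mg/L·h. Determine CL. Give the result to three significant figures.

CL = 0.330 L/h

CL = F × Dose / AUC_0→∞
   = 0.4 × 150 / 182 = 0.32967 L/h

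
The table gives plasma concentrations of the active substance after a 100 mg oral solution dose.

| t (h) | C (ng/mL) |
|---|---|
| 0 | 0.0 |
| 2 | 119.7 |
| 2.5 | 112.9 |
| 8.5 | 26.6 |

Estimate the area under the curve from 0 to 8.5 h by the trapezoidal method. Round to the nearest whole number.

AUC = 596 ng/mL·h

Trapezoidal AUC_0→8.5:
  [0→2]: (0.0+119.7)/2 × 2 = 119.7
  [2→2.5]: (119.7+112.9)/2 × 0.5 = 58.15
  [2.5→8.5]: (112.9+26.6)/2 × 6 = 418.5
  Sum = 596.35 ng/mL·h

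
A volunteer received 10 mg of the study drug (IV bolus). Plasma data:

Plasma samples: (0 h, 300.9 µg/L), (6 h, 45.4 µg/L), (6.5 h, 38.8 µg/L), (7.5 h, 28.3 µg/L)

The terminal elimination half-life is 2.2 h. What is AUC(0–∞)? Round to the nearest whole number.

Trapezoidal AUC_0→7.5:
  [0→6]: (300.9+45.4)/2 × 6 = 1038.9
  [6→6.5]: (45.4+38.8)/2 × 0.5 = 21.05
  [6.5→7.5]: (38.8+28.3)/2 × 1 = 33.55
  Sum = 1093.5 µg/L·h
k_e = ln2 / t½ = 0.693147 / 2.2 = 0.3151 h^-1
Extrapolated tail: C_last / k_e = 28.3 / 0.3151 = 89.813
AUC_0→∞ = 1093.5 + 89.813 = 1183.313 µg/L·h

AUC = 1183 µg/L·h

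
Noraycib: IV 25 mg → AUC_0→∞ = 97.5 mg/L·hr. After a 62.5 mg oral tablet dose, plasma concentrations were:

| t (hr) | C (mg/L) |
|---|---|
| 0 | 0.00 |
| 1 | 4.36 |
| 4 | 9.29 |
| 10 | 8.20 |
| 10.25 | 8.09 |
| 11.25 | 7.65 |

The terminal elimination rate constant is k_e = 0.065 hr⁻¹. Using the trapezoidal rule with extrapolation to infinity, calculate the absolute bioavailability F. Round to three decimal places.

Trapezoidal AUC_0→11.25 (oral tablet):
  [0→1]: (0.00+4.36)/2 × 1 = 2.18
  [1→4]: (4.36+9.29)/2 × 3 = 20.475
  [4→10]: (9.29+8.20)/2 × 6 = 52.47
  [10→10.25]: (8.20+8.09)/2 × 0.25 = 2.03625
  [10.25→11.25]: (8.09+7.65)/2 × 1 = 7.87
  Sum = 85.03125 mg/L·hr
Tail: C_last/k_e = 7.65/0.065 = 117.692
AUC_0→∞ (oral tablet) = 85.03125 + 117.692 = 202.72325 mg/L·hr
F = (AUC_ev/D_ev)/(AUC_iv/D_iv) = (202.72325/62.5)/(97.5/25) = 3.243572/3.9 = 0.8317

F = 0.832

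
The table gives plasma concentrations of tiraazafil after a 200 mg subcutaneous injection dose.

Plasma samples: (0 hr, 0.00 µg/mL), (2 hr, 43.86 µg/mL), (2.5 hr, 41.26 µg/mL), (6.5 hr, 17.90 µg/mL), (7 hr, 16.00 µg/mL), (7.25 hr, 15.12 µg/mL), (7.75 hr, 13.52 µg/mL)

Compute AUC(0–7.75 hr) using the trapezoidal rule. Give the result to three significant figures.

Trapezoidal AUC_0→7.75:
  [0→2]: (0.00+43.86)/2 × 2 = 43.86
  [2→2.5]: (43.86+41.26)/2 × 0.5 = 21.28
  [2.5→6.5]: (41.26+17.90)/2 × 4 = 118.32
  [6.5→7]: (17.90+16.00)/2 × 0.5 = 8.475
  [7→7.25]: (16.00+15.12)/2 × 0.25 = 3.89
  [7.25→7.75]: (15.12+13.52)/2 × 0.5 = 7.16
  Sum = 202.985 µg/mL·hr

AUC = 203 µg/mL·hr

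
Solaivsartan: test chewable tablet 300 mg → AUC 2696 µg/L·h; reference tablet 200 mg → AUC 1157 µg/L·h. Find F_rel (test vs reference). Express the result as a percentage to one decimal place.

F_rel = (AUC_test/D_test) / (AUC_ref/D_ref)
      = (2696/300) / (1157/200)
      = 8.98667 / 5.785 = 1.5534 = 155.34%

F_rel = 155.3%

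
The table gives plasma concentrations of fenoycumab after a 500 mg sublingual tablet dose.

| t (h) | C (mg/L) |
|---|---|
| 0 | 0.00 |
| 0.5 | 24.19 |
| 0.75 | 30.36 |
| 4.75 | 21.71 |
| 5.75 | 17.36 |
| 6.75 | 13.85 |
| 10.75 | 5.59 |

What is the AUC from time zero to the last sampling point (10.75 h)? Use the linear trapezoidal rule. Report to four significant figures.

Trapezoidal AUC_0→10.75:
  [0→0.5]: (0.00+24.19)/2 × 0.5 = 6.0475
  [0.5→0.75]: (24.19+30.36)/2 × 0.25 = 6.81875
  [0.75→4.75]: (30.36+21.71)/2 × 4 = 104.14
  [4.75→5.75]: (21.71+17.36)/2 × 1 = 19.535
  [5.75→6.75]: (17.36+13.85)/2 × 1 = 15.605
  [6.75→10.75]: (13.85+5.59)/2 × 4 = 38.88
  Sum = 191.02625 mg/L·h

AUC = 191.0 mg/L·h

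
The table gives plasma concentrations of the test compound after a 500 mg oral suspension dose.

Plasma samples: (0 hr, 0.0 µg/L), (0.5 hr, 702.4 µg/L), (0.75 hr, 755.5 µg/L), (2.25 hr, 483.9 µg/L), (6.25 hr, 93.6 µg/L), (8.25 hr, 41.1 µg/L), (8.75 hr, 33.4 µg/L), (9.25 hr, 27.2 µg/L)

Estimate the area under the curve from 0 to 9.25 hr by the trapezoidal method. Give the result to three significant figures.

Trapezoidal AUC_0→9.25:
  [0→0.5]: (0.0+702.4)/2 × 0.5 = 175.6
  [0.5→0.75]: (702.4+755.5)/2 × 0.25 = 182.2375
  [0.75→2.25]: (755.5+483.9)/2 × 1.5 = 929.55
  [2.25→6.25]: (483.9+93.6)/2 × 4 = 1155.0
  [6.25→8.25]: (93.6+41.1)/2 × 2 = 134.7
  [8.25→8.75]: (41.1+33.4)/2 × 0.5 = 18.625
  [8.75→9.25]: (33.4+27.2)/2 × 0.5 = 15.15
  Sum = 2610.8625 µg/L·hr

AUC = 2610 µg/L·hr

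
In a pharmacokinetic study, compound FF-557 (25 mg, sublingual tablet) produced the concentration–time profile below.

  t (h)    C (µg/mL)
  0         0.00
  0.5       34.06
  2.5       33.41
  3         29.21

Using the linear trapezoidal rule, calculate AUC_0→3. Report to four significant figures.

Trapezoidal AUC_0→3:
  [0→0.5]: (0.00+34.06)/2 × 0.5 = 8.515
  [0.5→2.5]: (34.06+33.41)/2 × 2 = 67.47
  [2.5→3]: (33.41+29.21)/2 × 0.5 = 15.655
  Sum = 91.64 µg/mL·h

AUC = 91.64 µg/mL·h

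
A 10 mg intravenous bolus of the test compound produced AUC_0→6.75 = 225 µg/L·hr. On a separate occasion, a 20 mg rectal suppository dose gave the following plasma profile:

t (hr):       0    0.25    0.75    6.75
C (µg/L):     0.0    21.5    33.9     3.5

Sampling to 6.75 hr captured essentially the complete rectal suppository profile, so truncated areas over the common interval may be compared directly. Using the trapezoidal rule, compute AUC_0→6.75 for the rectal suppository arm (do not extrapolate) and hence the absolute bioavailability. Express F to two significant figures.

Trapezoidal AUC_0→6.75 (rectal suppository):
  [0→0.25]: (0.0+21.5)/2 × 0.25 = 2.6875
  [0.25→0.75]: (21.5+33.9)/2 × 0.5 = 13.85
  [0.75→6.75]: (33.9+3.5)/2 × 6 = 112.2
  Sum = 128.7375 µg/L·hr
F = (AUC_ev/D_ev)/(AUC_iv/D_iv) = (128.7375/20)/(225/10) = 6.436875/22.5 = 0.2861

F = 0.29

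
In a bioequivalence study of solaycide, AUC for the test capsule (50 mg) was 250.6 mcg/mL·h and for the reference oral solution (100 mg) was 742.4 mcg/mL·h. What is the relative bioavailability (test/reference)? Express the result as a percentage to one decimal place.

F_rel = (AUC_test/D_test) / (AUC_ref/D_ref)
      = (250.6/50) / (742.4/100)
      = 5.012 / 7.424 = 0.6751 = 67.51%

F_rel = 67.5%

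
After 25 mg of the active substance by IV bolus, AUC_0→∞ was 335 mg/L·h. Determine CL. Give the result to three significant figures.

CL = 0.0746 L/h

CL = Dose_iv / AUC_0→∞
   = 25 / 335 = 0.0746269 L/h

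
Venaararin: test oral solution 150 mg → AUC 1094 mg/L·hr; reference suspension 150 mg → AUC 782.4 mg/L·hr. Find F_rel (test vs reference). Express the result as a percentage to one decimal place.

F_rel = 139.8%

F_rel = (AUC_test/D_test) / (AUC_ref/D_ref)
      = (1094/150) / (782.4/150)
      = 7.29333 / 5.216 = 1.3983 = 139.83%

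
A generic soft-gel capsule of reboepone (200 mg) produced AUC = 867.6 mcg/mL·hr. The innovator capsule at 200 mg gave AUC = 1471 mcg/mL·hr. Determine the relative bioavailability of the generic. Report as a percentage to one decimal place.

F_rel = 59.0%

F_rel = (AUC_test/D_test) / (AUC_ref/D_ref)
      = (867.6/200) / (1471/200)
      = 4.338 / 7.355 = 0.5898 = 58.98%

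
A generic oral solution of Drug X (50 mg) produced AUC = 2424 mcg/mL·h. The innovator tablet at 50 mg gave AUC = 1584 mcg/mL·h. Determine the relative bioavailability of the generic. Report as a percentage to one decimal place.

F_rel = (AUC_test/D_test) / (AUC_ref/D_ref)
      = (2424/50) / (1584/50)
      = 48.48 / 31.68 = 1.5303 = 153.03%

F_rel = 153.0%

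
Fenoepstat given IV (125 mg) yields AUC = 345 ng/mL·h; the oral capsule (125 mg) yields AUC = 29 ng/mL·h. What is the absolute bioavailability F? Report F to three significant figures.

F = (AUC_ev / D_ev) / (AUC_iv / D_iv)
  = (29/125) / (345/125)
  = 0.232 / 2.76 = 0.0841

F = 0.0841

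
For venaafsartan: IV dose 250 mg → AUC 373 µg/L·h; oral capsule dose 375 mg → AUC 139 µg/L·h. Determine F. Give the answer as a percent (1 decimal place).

F = (AUC_ev / D_ev) / (AUC_iv / D_iv)
  = (139/375) / (373/250)
  = 0.370667 / 1.492 = 0.2484
  = 24.84%

F = 24.8%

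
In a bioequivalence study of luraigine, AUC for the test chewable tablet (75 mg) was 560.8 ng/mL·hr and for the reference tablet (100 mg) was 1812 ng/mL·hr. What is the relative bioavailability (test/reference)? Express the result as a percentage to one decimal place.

F_rel = 41.3%

F_rel = (AUC_test/D_test) / (AUC_ref/D_ref)
      = (560.8/75) / (1812/100)
      = 7.47733 / 18.12 = 0.4127 = 41.27%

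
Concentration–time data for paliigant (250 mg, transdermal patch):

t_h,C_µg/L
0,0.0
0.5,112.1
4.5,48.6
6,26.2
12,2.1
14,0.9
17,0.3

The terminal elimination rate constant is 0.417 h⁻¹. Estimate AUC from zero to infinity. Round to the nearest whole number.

AUC = 496 µg/L·h

Trapezoidal AUC_0→17:
  [0→0.5]: (0.0+112.1)/2 × 0.5 = 28.025
  [0.5→4.5]: (112.1+48.6)/2 × 4 = 321.4
  [4.5→6]: (48.6+26.2)/2 × 1.5 = 56.1
  [6→12]: (26.2+2.1)/2 × 6 = 84.9
  [12→14]: (2.1+0.9)/2 × 2 = 3.0
  [14→17]: (0.9+0.3)/2 × 3 = 1.8
  Sum = 495.225 µg/L·h
Extrapolated tail: C_last / k_e = 0.3 / 0.417 = 0.719
AUC_0→∞ = 495.225 + 0.719 = 495.944 µg/L·h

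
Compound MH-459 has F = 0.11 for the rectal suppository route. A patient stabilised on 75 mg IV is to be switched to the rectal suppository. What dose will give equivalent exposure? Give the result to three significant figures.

For equal systemic exposure: F × D_ev = D_iv
D_ev = D_iv / F = 75 / 0.11 = 681.818 mg

D_rectal = 682 mg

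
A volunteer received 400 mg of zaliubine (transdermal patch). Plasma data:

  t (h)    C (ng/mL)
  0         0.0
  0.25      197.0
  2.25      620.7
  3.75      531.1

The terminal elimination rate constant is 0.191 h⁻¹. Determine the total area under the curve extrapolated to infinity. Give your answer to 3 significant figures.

AUC = 4490 ng/mL·h

Trapezoidal AUC_0→3.75:
  [0→0.25]: (0.0+197.0)/2 × 0.25 = 24.625
  [0.25→2.25]: (197.0+620.7)/2 × 2 = 817.7
  [2.25→3.75]: (620.7+531.1)/2 × 1.5 = 863.85
  Sum = 1706.175 ng/mL·h
Extrapolated tail: C_last / k_e = 531.1 / 0.191 = 2780.628
AUC_0→∞ = 1706.175 + 2780.628 = 4486.803 ng/mL·h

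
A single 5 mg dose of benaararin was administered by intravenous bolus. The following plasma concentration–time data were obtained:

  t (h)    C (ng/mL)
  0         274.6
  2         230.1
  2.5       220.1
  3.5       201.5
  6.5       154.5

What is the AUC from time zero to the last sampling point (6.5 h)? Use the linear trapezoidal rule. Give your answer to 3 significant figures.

Trapezoidal AUC_0→6.5:
  [0→2]: (274.6+230.1)/2 × 2 = 504.7
  [2→2.5]: (230.1+220.1)/2 × 0.5 = 112.55
  [2.5→3.5]: (220.1+201.5)/2 × 1 = 210.8
  [3.5→6.5]: (201.5+154.5)/2 × 3 = 534.0
  Sum = 1362.05 ng/mL·h

AUC = 1360 ng/mL·h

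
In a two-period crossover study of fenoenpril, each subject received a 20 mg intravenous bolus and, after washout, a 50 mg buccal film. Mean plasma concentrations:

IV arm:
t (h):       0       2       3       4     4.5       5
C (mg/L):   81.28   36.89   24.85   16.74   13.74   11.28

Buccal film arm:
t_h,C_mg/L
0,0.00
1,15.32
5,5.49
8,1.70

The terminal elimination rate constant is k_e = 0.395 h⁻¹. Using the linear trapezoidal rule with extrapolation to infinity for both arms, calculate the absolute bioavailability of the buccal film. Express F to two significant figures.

F = 0.12

Trapezoidal AUC_0→5 (IV):
  [0→2]: (81.28+36.89)/2 × 2 = 118.17
  [2→3]: (36.89+24.85)/2 × 1 = 30.87
  [3→4]: (24.85+16.74)/2 × 1 = 20.795
  [4→4.5]: (16.74+13.74)/2 × 0.5 = 7.62
  [4.5→5]: (13.74+11.28)/2 × 0.5 = 6.255
  Sum = 183.71 mg/L·h
IV tail: 11.28/0.395 = 28.557; AUC_iv,0→∞ = 183.71 + 28.557 = 212.267 mg/L·h
Trapezoidal AUC_0→8 (buccal film):
  [0→1]: (0.00+15.32)/2 × 1 = 7.66
  [1→5]: (15.32+5.49)/2 × 4 = 41.62
  [5→8]: (5.49+1.70)/2 × 3 = 10.785
  Sum = 60.065 mg/L·h
buccal film tail: 1.70/0.395 = 4.304; AUC_ev,0→∞ = 60.065 + 4.304 = 64.369 mg/L·h
F = (AUC_ev/D_ev)/(AUC_iv/D_iv) = (64.369/50)/(212.267/20) = 1.28738/10.61335 = 0.1213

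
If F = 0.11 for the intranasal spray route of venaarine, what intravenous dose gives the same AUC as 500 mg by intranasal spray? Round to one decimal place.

D_iv = 55.0 mg

Systemic exposure from an extravascular dose = F × D_ev, so the equivalent IV dose is F × D_ev.
D_iv = F × D_ev = 0.11 × 500 = 55 mg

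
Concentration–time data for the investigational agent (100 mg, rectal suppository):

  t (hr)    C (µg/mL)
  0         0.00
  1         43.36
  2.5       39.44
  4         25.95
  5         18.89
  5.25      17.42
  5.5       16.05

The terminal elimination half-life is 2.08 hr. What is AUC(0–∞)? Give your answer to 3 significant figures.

AUC = 212 µg/mL·hr

Trapezoidal AUC_0→5.5:
  [0→1]: (0.00+43.36)/2 × 1 = 21.68
  [1→2.5]: (43.36+39.44)/2 × 1.5 = 62.1
  [2.5→4]: (39.44+25.95)/2 × 1.5 = 49.0425
  [4→5]: (25.95+18.89)/2 × 1 = 22.42
  [5→5.25]: (18.89+17.42)/2 × 0.25 = 4.53875
  [5.25→5.5]: (17.42+16.05)/2 × 0.25 = 4.18375
  Sum = 163.965 µg/mL·hr
k_e = ln2 / t½ = 0.693147 / 2.08 = 0.3332 hr^-1
Extrapolated tail: C_last / k_e = 16.05 / 0.3332 = 48.169
AUC_0→∞ = 163.965 + 48.169 = 212.134 µg/mL·hr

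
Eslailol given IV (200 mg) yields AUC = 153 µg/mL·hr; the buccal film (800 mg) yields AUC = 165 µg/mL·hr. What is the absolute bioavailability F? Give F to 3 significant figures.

F = 0.270

F = (AUC_ev / D_ev) / (AUC_iv / D_iv)
  = (165/800) / (153/200)
  = 0.20625 / 0.765 = 0.2696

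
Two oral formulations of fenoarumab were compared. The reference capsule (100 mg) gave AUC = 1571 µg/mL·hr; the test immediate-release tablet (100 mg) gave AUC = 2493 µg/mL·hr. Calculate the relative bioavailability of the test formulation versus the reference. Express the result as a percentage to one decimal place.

F_rel = (AUC_test/D_test) / (AUC_ref/D_ref)
      = (2493/100) / (1571/100)
      = 24.93 / 15.71 = 1.5869 = 158.69%

F_rel = 158.7%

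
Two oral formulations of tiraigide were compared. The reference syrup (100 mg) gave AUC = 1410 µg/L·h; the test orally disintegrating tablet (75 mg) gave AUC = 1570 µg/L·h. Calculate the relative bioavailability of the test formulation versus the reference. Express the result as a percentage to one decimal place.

F_rel = 148.5%

F_rel = (AUC_test/D_test) / (AUC_ref/D_ref)
      = (1570/75) / (1410/100)
      = 20.9333 / 14.1 = 1.4846 = 148.46%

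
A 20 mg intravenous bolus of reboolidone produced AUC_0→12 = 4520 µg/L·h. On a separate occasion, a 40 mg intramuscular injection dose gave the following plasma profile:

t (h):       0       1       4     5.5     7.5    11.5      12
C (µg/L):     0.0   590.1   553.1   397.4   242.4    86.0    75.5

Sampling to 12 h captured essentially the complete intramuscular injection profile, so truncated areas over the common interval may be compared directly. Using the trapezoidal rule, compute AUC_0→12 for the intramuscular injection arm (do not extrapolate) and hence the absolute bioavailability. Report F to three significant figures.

F = 0.449

Trapezoidal AUC_0→12 (intramuscular injection):
  [0→1]: (0.0+590.1)/2 × 1 = 295.05
  [1→4]: (590.1+553.1)/2 × 3 = 1714.8
  [4→5.5]: (553.1+397.4)/2 × 1.5 = 712.875
  [5.5→7.5]: (397.4+242.4)/2 × 2 = 639.8
  [7.5→11.5]: (242.4+86.0)/2 × 4 = 656.8
  [11.5→12]: (86.0+75.5)/2 × 0.5 = 40.375
  Sum = 4059.7 µg/L·h
F = (AUC_ev/D_ev)/(AUC_iv/D_iv) = (4059.7/40)/(4520/20) = 101.4925/226 = 0.4491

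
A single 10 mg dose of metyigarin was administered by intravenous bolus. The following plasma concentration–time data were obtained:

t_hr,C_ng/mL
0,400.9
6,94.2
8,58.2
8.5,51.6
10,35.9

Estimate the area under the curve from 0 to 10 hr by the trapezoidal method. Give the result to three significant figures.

AUC = 1730 ng/mL·hr

Trapezoidal AUC_0→10:
  [0→6]: (400.9+94.2)/2 × 6 = 1485.3
  [6→8]: (94.2+58.2)/2 × 2 = 152.4
  [8→8.5]: (58.2+51.6)/2 × 0.5 = 27.45
  [8.5→10]: (51.6+35.9)/2 × 1.5 = 65.625
  Sum = 1730.775 ng/mL·hr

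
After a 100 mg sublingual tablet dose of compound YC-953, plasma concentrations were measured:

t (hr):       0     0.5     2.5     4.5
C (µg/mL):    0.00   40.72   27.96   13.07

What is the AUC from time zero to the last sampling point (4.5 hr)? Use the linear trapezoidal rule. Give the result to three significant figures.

Trapezoidal AUC_0→4.5:
  [0→0.5]: (0.00+40.72)/2 × 0.5 = 10.18
  [0.5→2.5]: (40.72+27.96)/2 × 2 = 68.68
  [2.5→4.5]: (27.96+13.07)/2 × 2 = 41.03
  Sum = 119.89 µg/mL·hr

AUC = 120 µg/mL·hr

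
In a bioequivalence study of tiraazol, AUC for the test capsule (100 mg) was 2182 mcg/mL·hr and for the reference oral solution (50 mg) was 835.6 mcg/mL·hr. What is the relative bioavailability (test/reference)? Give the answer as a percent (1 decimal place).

F_rel = 130.6%

F_rel = (AUC_test/D_test) / (AUC_ref/D_ref)
      = (2182/100) / (835.6/50)
      = 21.82 / 16.712 = 1.3056 = 130.56%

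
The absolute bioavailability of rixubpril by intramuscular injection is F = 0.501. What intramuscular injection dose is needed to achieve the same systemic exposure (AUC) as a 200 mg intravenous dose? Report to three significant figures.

D_intramuscular = 399 mg

For equal systemic exposure: F × D_ev = D_iv
D_ev = D_iv / F = 200 / 0.501 = 399.202 mg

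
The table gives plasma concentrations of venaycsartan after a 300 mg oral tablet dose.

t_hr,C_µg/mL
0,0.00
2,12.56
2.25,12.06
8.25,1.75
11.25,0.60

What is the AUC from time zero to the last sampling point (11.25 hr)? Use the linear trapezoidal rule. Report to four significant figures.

Trapezoidal AUC_0→11.25:
  [0→2]: (0.00+12.56)/2 × 2 = 12.56
  [2→2.25]: (12.56+12.06)/2 × 0.25 = 3.0775
  [2.25→8.25]: (12.06+1.75)/2 × 6 = 41.43
  [8.25→11.25]: (1.75+0.60)/2 × 3 = 3.525
  Sum = 60.5925 µg/mL·hr

AUC = 60.59 µg/mL·hr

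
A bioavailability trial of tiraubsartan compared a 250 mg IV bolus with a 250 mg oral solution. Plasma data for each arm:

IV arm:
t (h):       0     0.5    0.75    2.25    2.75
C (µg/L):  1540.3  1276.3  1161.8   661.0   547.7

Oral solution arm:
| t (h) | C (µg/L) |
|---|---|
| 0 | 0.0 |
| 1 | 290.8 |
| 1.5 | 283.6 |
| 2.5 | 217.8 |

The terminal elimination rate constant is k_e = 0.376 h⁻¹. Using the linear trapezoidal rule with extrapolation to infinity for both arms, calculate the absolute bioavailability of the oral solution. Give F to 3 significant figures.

F = 0.271

Trapezoidal AUC_0→2.75 (IV):
  [0→0.5]: (1540.3+1276.3)/2 × 0.5 = 704.15
  [0.5→0.75]: (1276.3+1161.8)/2 × 0.25 = 304.7625
  [0.75→2.25]: (1161.8+661.0)/2 × 1.5 = 1367.1
  [2.25→2.75]: (661.0+547.7)/2 × 0.5 = 302.175
  Sum = 2678.1875 µg/L·h
IV tail: 547.7/0.376 = 1456.649; AUC_iv,0→∞ = 2678.1875 + 1456.649 = 4134.8365 µg/L·h
Trapezoidal AUC_0→2.5 (oral solution):
  [0→1]: (0.0+290.8)/2 × 1 = 145.4
  [1→1.5]: (290.8+283.6)/2 × 0.5 = 143.6
  [1.5→2.5]: (283.6+217.8)/2 × 1 = 250.7
  Sum = 539.7 µg/L·h
oral solution tail: 217.8/0.376 = 579.255; AUC_ev,0→∞ = 539.7 + 579.255 = 1118.955 µg/L·h
F = (AUC_ev/D_ev)/(AUC_iv/D_iv) = (1118.955/250)/(4134.8365/250) = 4.47582/16.539346 = 0.2706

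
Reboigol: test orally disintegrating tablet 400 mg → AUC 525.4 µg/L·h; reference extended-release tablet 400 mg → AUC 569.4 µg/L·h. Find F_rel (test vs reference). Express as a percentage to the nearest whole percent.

F_rel = (AUC_test/D_test) / (AUC_ref/D_ref)
      = (525.4/400) / (569.4/400)
      = 1.3135 / 1.4235 = 0.9227 = 92.27%

F_rel = 92%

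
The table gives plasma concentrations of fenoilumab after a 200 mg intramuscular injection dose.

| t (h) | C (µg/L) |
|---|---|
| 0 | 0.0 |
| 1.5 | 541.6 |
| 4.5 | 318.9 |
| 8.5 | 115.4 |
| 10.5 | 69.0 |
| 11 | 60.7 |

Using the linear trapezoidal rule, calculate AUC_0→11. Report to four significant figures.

AUC = 2782 µg/L·h

Trapezoidal AUC_0→11:
  [0→1.5]: (0.0+541.6)/2 × 1.5 = 406.2
  [1.5→4.5]: (541.6+318.9)/2 × 3 = 1290.75
  [4.5→8.5]: (318.9+115.4)/2 × 4 = 868.6
  [8.5→10.5]: (115.4+69.0)/2 × 2 = 184.4
  [10.5→11]: (69.0+60.7)/2 × 0.5 = 32.425
  Sum = 2782.375 µg/L·h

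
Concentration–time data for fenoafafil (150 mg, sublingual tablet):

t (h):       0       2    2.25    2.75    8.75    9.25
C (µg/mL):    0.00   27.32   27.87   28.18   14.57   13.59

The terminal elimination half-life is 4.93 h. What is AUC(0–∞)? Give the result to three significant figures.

AUC = 280 µg/mL·h

Trapezoidal AUC_0→9.25:
  [0→2]: (0.00+27.32)/2 × 2 = 27.32
  [2→2.25]: (27.32+27.87)/2 × 0.25 = 6.89875
  [2.25→2.75]: (27.87+28.18)/2 × 0.5 = 14.0125
  [2.75→8.75]: (28.18+14.57)/2 × 6 = 128.25
  [8.75→9.25]: (14.57+13.59)/2 × 0.5 = 7.04
  Sum = 183.52125 µg/mL·h
k_e = ln2 / t½ = 0.693147 / 4.93 = 0.1406 h^-1
Extrapolated tail: C_last / k_e = 13.59 / 0.1406 = 96.657
AUC_0→∞ = 183.52125 + 96.657 = 280.17825 µg/mL·h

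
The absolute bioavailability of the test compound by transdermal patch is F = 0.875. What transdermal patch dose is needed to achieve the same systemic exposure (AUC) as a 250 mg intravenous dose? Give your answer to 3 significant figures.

D_transdermal = 286 mg

For equal systemic exposure: F × D_ev = D_iv
D_ev = D_iv / F = 250 / 0.875 = 285.714 mg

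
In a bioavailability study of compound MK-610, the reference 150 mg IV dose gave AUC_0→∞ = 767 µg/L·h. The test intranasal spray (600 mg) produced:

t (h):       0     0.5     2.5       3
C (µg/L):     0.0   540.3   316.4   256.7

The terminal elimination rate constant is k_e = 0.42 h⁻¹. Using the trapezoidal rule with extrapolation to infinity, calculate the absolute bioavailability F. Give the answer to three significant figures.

Trapezoidal AUC_0→3 (intranasal spray):
  [0→0.5]: (0.0+540.3)/2 × 0.5 = 135.075
  [0.5→2.5]: (540.3+316.4)/2 × 2 = 856.7
  [2.5→3]: (316.4+256.7)/2 × 0.5 = 143.275
  Sum = 1135.05 µg/L·h
Tail: C_last/k_e = 256.7/0.42 = 611.190
AUC_0→∞ (intranasal spray) = 1135.05 + 611.190 = 1746.24 µg/L·h
F = (AUC_ev/D_ev)/(AUC_iv/D_iv) = (1746.24/600)/(767/150) = 2.9104/5.11333 = 0.5692

F = 0.569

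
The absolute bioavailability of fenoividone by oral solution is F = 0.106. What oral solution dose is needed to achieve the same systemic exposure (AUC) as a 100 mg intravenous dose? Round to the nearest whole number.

For equal systemic exposure: F × D_ev = D_iv
D_ev = D_iv / F = 100 / 0.106 = 943.396 mg

D_oral = 943 mg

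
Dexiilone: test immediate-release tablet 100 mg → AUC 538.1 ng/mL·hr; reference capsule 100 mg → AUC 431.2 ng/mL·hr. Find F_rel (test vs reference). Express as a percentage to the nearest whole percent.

F_rel = 125%

F_rel = (AUC_test/D_test) / (AUC_ref/D_ref)
      = (538.1/100) / (431.2/100)
      = 5.381 / 4.312 = 1.2479 = 124.79%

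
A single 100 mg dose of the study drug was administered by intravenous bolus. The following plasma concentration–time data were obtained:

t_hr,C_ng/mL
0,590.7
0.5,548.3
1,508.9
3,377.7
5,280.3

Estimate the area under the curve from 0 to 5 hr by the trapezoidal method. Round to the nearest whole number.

AUC = 2094 ng/mL·hr

Trapezoidal AUC_0→5:
  [0→0.5]: (590.7+548.3)/2 × 0.5 = 284.75
  [0.5→1]: (548.3+508.9)/2 × 0.5 = 264.3
  [1→3]: (508.9+377.7)/2 × 2 = 886.6
  [3→5]: (377.7+280.3)/2 × 2 = 658.0
  Sum = 2093.65 ng/mL·hr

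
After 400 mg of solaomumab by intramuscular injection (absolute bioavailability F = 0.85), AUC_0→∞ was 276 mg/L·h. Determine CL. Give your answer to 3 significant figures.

CL = F × Dose / AUC_0→∞
   = 0.85 × 400 / 276 = 1.23188 L/h

CL = 1.23 L/h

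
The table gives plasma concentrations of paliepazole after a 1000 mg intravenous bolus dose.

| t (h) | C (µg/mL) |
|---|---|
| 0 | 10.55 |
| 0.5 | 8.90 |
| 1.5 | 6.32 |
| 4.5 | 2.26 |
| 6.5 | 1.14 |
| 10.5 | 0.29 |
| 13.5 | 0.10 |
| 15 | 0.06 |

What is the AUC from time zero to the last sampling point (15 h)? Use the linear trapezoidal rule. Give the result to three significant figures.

AUC = 32.3 µg/mL·h

Trapezoidal AUC_0→15:
  [0→0.5]: (10.55+8.90)/2 × 0.5 = 4.8625
  [0.5→1.5]: (8.90+6.32)/2 × 1 = 7.61
  [1.5→4.5]: (6.32+2.26)/2 × 3 = 12.87
  [4.5→6.5]: (2.26+1.14)/2 × 2 = 3.4
  [6.5→10.5]: (1.14+0.29)/2 × 4 = 2.86
  [10.5→13.5]: (0.29+0.10)/2 × 3 = 0.585
  [13.5→15]: (0.10+0.06)/2 × 1.5 = 0.12
  Sum = 32.3075 µg/mL·h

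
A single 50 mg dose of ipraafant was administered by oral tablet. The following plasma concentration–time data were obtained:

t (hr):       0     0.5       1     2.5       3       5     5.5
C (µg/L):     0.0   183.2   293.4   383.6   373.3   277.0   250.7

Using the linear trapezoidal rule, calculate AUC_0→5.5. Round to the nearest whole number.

AUC = 1644 µg/L·hr

Trapezoidal AUC_0→5.5:
  [0→0.5]: (0.0+183.2)/2 × 0.5 = 45.8
  [0.5→1]: (183.2+293.4)/2 × 0.5 = 119.15
  [1→2.5]: (293.4+383.6)/2 × 1.5 = 507.75
  [2.5→3]: (383.6+373.3)/2 × 0.5 = 189.225
  [3→5]: (373.3+277.0)/2 × 2 = 650.3
  [5→5.5]: (277.0+250.7)/2 × 0.5 = 131.925
  Sum = 1644.15 µg/L·hr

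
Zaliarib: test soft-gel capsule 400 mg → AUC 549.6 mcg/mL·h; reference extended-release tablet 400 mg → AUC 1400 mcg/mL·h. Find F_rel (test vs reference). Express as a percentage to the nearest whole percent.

F_rel = (AUC_test/D_test) / (AUC_ref/D_ref)
      = (549.6/400) / (1400/400)
      = 1.374 / 3.5 = 0.3926 = 39.26%

F_rel = 39%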